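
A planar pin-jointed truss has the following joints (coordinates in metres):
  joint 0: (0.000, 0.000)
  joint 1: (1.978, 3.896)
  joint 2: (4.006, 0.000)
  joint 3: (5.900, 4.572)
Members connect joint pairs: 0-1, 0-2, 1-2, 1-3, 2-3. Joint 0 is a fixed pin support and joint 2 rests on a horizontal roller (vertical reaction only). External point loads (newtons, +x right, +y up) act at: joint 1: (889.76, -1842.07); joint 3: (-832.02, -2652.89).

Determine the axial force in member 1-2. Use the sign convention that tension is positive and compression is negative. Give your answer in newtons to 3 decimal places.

-2288.556

N=4 nodes, M=5 members, R=3 reactions → 2N=8, M+R=8
member 0 (0-1): L=4.3694, (cx,cy)=(0.4527,0.8917)
member 1 (0-2): L=4.0060, (cx,cy)=(1.0000,0.0000)
member 2 (1-2): L=4.3922, (cx,cy)=(0.4617,-0.8870)
member 3 (1-3): L=3.9798, (cx,cy)=(0.9855,0.1699)
member 4 (2-3): L=4.9488, (cx,cy)=(0.3827,0.9239)
solve A·x = −loads:
  F[0-1] = +266.3392 N (tension)
  F[0-2] = -62.8312 N (compression)
  F[1-2] = -2288.5565 N (compression)
  F[1-3] = +291.7353 N (tension)
  F[2-3] = -2925.1521 N (compression)
  Rx@0 = -57.7400 N
  Ry@0 = -237.4851 N
  Ry@2 = +4732.4451 N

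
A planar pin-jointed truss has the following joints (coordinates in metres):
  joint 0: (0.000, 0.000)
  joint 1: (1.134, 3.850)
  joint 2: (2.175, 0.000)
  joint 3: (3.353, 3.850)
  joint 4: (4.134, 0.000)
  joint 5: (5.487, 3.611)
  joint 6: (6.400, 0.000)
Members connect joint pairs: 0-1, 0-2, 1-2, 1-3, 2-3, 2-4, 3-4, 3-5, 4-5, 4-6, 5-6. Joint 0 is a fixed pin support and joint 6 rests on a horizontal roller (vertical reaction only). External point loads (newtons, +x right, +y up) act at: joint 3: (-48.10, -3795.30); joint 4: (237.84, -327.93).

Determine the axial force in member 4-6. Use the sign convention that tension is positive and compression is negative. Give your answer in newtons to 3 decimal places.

N=7 nodes, M=11 members, R=3 reactions → 2N=14, M+R=14
member 0 (0-1): L=4.0135, (cx,cy)=(0.2825,0.9593)
member 1 (0-2): L=2.1750, (cx,cy)=(1.0000,0.0000)
member 2 (1-2): L=3.9883, (cx,cy)=(0.2610,-0.9653)
member 3 (1-3): L=2.2190, (cx,cy)=(1.0000,0.0000)
member 4 (2-3): L=4.0262, (cx,cy)=(0.2926,0.9562)
member 5 (2-4): L=1.9590, (cx,cy)=(1.0000,0.0000)
member 6 (3-4): L=3.9284, (cx,cy)=(0.1988,-0.9800)
member 7 (3-5): L=2.1473, (cx,cy)=(0.9938,-0.1113)
member 8 (4-5): L=3.8562, (cx,cy)=(0.3509,0.9364)
member 9 (4-6): L=2.2660, (cx,cy)=(1.0000,0.0000)
member 10 (5-6): L=3.7246, (cx,cy)=(0.2451,-0.9695)
solve A·x = −loads:
  F[0-1] = -2034.8738 N (compression)
  F[0-2] = +764.6814 N (tension)
  F[1-2] = +2022.0574 N (tension)
  F[1-3] = -1102.7315 N (compression)
  F[2-3] = -2041.2890 N (compression)
  F[2-4] = +1889.7210 N (tension)
  F[3-4] = -1731.4483 N (compression)
  F[3-5] = -1315.8311 N (compression)
  F[4-5] = +2162.2830 N (tension)
  F[4-6] = +548.9804 N (tension)
  F[5-6] = -2239.5952 N (compression)
  Rx@0 = -189.7400 N
  Ry@0 = +1951.9615 N
  Ry@6 = +2171.2685 N

548.980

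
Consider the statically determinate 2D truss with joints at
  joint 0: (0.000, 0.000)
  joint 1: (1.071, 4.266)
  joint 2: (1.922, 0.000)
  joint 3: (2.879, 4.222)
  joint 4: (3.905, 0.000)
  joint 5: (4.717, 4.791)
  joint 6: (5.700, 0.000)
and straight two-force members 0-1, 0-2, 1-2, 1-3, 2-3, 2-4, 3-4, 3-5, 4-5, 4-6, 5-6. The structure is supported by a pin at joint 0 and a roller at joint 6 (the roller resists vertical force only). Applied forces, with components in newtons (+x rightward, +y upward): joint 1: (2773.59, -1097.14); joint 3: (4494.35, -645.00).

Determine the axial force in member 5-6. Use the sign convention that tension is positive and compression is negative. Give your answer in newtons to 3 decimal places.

N=7 nodes, M=11 members, R=3 reactions → 2N=14, M+R=14
member 0 (0-1): L=4.3984, (cx,cy)=(0.2435,0.9699)
member 1 (0-2): L=1.9220, (cx,cy)=(1.0000,0.0000)
member 2 (1-2): L=4.3501, (cx,cy)=(0.1956,-0.9807)
member 3 (1-3): L=1.8085, (cx,cy)=(0.9997,-0.0243)
member 4 (2-3): L=4.3291, (cx,cy)=(0.2211,0.9753)
member 5 (2-4): L=1.9830, (cx,cy)=(1.0000,0.0000)
member 6 (3-4): L=4.3449, (cx,cy)=(0.2361,-0.9717)
member 7 (3-5): L=1.9241, (cx,cy)=(0.9553,0.2957)
member 8 (4-5): L=4.8593, (cx,cy)=(0.1671,0.9859)
member 9 (4-6): L=1.7950, (cx,cy)=(1.0000,0.0000)
member 10 (5-6): L=4.8908, (cx,cy)=(0.2010,-0.9796)
solve A·x = −loads:
  F[0-1] = +4324.7437 N (tension)
  F[0-2] = +6214.8717 N (tension)
  F[1-2] = -5379.3959 N (compression)
  F[1-3] = -668.3493 N (compression)
  F[2-3] = +5409.2810 N (tension)
  F[2-4] = +3966.7152 N (tension)
  F[3-4] = -6857.3510 N (compression)
  F[3-5] = -2457.3311 N (compression)
  F[4-5] = +6758.4440 N (tension)
  F[4-6] = +1218.0735 N (tension)
  F[5-6] = -6060.3863 N (compression)
  Rx@0 = -7267.9400 N
  Ry@0 = -4194.5745 N
  Ry@6 = +5936.7145 N

-6060.386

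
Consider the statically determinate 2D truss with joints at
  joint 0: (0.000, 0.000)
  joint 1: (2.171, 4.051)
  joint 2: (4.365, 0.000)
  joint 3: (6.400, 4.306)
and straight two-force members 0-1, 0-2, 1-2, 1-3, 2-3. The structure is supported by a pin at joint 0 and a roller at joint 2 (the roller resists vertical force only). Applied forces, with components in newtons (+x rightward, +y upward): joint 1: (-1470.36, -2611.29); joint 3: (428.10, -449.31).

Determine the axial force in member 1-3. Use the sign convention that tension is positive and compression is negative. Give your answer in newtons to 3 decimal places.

660.425

N=4 nodes, M=5 members, R=3 reactions → 2N=8, M+R=8
member 0 (0-1): L=4.5961, (cx,cy)=(0.4724,0.8814)
member 1 (0-2): L=4.3650, (cx,cy)=(1.0000,0.0000)
member 2 (1-2): L=4.6070, (cx,cy)=(0.4762,-0.8793)
member 3 (1-3): L=4.2367, (cx,cy)=(0.9982,0.0602)
member 4 (2-3): L=4.7627, (cx,cy)=(0.4273,0.9041)
solve A·x = −loads:
  F[0-1] = -2320.5293 N (compression)
  F[0-2] = +53.8659 N (tension)
  F[1-2] = -598.4322 N (compression)
  F[1-3] = +660.4254 N (tension)
  F[2-3] = -540.9251 N (compression)
  Rx@0 = +1042.2600 N
  Ry@0 = +2045.3274 N
  Ry@2 = +1015.2726 N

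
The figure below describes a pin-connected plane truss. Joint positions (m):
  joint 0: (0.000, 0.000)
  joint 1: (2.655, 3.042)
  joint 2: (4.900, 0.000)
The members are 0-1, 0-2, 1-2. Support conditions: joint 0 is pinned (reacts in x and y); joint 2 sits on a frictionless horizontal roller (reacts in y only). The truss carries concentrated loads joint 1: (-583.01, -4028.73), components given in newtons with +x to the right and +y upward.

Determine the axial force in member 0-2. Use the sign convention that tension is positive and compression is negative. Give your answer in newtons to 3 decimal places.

1343.880

N=3 nodes, M=3 members, R=3 reactions → 2N=6, M+R=6
member 0 (0-1): L=4.0377, (cx,cy)=(0.6576,0.7534)
member 1 (0-2): L=4.9000, (cx,cy)=(1.0000,0.0000)
member 2 (1-2): L=3.7807, (cx,cy)=(0.5938,-0.8046)
solve A·x = −loads:
  F[0-1] = -2930.3754 N (compression)
  F[0-2] = +1343.8796 N (tension)
  F[1-2] = -2263.1727 N (compression)
  Rx@0 = +583.0100 N
  Ry@0 = +2207.7582 N
  Ry@2 = +1820.9718 N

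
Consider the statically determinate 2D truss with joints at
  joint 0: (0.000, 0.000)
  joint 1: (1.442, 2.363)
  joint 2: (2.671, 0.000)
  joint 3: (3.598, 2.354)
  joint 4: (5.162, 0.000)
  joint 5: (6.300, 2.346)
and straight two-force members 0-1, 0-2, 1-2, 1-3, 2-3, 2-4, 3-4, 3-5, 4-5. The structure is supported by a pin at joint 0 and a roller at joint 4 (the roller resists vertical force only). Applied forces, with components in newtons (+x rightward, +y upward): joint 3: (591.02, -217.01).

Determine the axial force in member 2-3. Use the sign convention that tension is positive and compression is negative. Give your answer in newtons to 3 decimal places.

220.036

N=6 nodes, M=9 members, R=3 reactions → 2N=12, M+R=12
member 0 (0-1): L=2.7682, (cx,cy)=(0.5209,0.8536)
member 1 (0-2): L=2.6710, (cx,cy)=(1.0000,0.0000)
member 2 (1-2): L=2.6635, (cx,cy)=(0.4614,-0.8872)
member 3 (1-3): L=2.1560, (cx,cy)=(1.0000,-0.0042)
member 4 (2-3): L=2.5299, (cx,cy)=(0.3664,0.9305)
member 5 (2-4): L=2.4910, (cx,cy)=(1.0000,0.0000)
member 6 (3-4): L=2.8262, (cx,cy)=(0.5534,-0.8329)
member 7 (3-5): L=2.7020, (cx,cy)=(1.0000,-0.0030)
member 8 (4-5): L=2.6074, (cx,cy)=(0.4364,0.8997)
solve A·x = −loads:
  F[0-1] = +238.7142 N (tension)
  F[0-2] = +466.6715 N (tension)
  F[1-2] = -230.7682 N (compression)
  F[1-3] = +230.8324 N (tension)
  F[2-3] = +220.0357 N (tension)
  F[2-4] = +279.5662 N (tension)
  F[3-4] = -505.1857 N (compression)
  F[3-5] = -0.0000 N (compression)
  F[4-5] = +0.0000 N (tension)
  Rx@0 = -591.0200 N
  Ry@0 = -203.7694 N
  Ry@4 = +420.7794 N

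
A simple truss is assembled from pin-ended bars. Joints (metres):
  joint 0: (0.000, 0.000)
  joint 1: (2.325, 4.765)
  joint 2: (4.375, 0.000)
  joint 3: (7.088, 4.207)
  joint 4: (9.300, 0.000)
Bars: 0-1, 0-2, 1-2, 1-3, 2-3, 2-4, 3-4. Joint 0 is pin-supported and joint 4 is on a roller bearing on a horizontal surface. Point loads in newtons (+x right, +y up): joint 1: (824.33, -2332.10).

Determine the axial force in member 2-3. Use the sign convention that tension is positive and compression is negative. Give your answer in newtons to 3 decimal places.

N=5 nodes, M=7 members, R=3 reactions → 2N=10, M+R=10
member 0 (0-1): L=5.3020, (cx,cy)=(0.4385,0.8987)
member 1 (0-2): L=4.3750, (cx,cy)=(1.0000,0.0000)
member 2 (1-2): L=5.1873, (cx,cy)=(0.3952,-0.9186)
member 3 (1-3): L=4.7956, (cx,cy)=(0.9932,-0.1164)
member 4 (2-3): L=5.0059, (cx,cy)=(0.5420,0.8404)
member 5 (2-4): L=4.9250, (cx,cy)=(1.0000,0.0000)
member 6 (3-4): L=4.7531, (cx,cy)=(0.4654,-0.8851)
solve A·x = −loads:
  F[0-1] = -1476.2240 N (compression)
  F[0-2] = +1471.6786 N (tension)
  F[1-2] = -954.9175 N (compression)
  F[1-3] = -1101.7805 N (compression)
  F[2-3] = +1043.7621 N (tension)
  F[2-4] = +528.6209 N (tension)
  F[3-4] = -1135.8854 N (compression)
  Rx@0 = -824.3300 N
  Ry@0 = +1326.7167 N
  Ry@4 = +1005.3833 N

1043.762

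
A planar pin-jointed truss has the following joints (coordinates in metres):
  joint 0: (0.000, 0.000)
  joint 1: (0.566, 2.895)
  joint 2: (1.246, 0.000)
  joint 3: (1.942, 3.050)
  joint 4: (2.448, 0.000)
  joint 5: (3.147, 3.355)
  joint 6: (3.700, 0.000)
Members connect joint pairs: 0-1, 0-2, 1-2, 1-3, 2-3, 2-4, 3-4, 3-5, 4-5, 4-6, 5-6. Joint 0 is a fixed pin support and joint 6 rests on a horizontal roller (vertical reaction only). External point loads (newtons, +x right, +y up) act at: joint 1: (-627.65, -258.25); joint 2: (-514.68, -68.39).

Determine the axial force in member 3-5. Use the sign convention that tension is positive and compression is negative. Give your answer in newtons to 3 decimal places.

N=7 nodes, M=11 members, R=3 reactions → 2N=14, M+R=14
member 0 (0-1): L=2.9498, (cx,cy)=(0.1919,0.9814)
member 1 (0-2): L=1.2460, (cx,cy)=(1.0000,0.0000)
member 2 (1-2): L=2.9738, (cx,cy)=(0.2287,-0.9735)
member 3 (1-3): L=1.3847, (cx,cy)=(0.9937,0.1119)
member 4 (2-3): L=3.1284, (cx,cy)=(0.2225,0.9749)
member 5 (2-4): L=1.2020, (cx,cy)=(1.0000,0.0000)
member 6 (3-4): L=3.0917, (cx,cy)=(0.1637,-0.9865)
member 7 (3-5): L=1.2430, (cx,cy)=(0.9694,0.2454)
member 8 (4-5): L=3.4270, (cx,cy)=(0.2040,0.9790)
member 9 (4-6): L=1.2520, (cx,cy)=(1.0000,0.0000)
member 10 (5-6): L=3.4003, (cx,cy)=(0.1626,-0.9867)
solve A·x = −loads:
  F[0-1] = -769.4956 N (compression)
  F[0-2] = -994.6817 N (compression)
  F[1-2] = +551.4239 N (tension)
  F[1-3] = +356.1490 N (tension)
  F[2-3] = -480.4656 N (compression)
  F[2-4] = -247.0178 N (compression)
  F[3-4] = +477.7323 N (tension)
  F[3-5] = +174.1541 N (tension)
  F[4-5] = -481.4108 N (compression)
  F[4-6] = -70.6386 N (compression)
  F[5-6] = +434.3403 N (tension)
  Rx@0 = +1142.3300 N
  Ry@0 = +755.1977 N
  Ry@6 = -428.5577 N

174.154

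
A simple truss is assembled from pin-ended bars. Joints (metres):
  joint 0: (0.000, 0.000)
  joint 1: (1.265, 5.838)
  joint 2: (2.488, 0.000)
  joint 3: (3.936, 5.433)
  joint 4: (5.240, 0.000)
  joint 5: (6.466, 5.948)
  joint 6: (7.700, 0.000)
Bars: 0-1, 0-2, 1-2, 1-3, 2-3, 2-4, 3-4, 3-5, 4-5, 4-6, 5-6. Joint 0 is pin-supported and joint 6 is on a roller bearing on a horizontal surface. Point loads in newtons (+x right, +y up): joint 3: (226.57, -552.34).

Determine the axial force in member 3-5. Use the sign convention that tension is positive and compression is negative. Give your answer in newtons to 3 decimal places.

N=7 nodes, M=11 members, R=3 reactions → 2N=14, M+R=14
member 0 (0-1): L=5.9735, (cx,cy)=(0.2118,0.9773)
member 1 (0-2): L=2.4880, (cx,cy)=(1.0000,0.0000)
member 2 (1-2): L=5.9647, (cx,cy)=(0.2050,-0.9788)
member 3 (1-3): L=2.7015, (cx,cy)=(0.9887,-0.1499)
member 4 (2-3): L=5.6226, (cx,cy)=(0.2575,0.9663)
member 5 (2-4): L=2.7520, (cx,cy)=(1.0000,0.0000)
member 6 (3-4): L=5.5873, (cx,cy)=(0.2334,-0.9724)
member 7 (3-5): L=2.5819, (cx,cy)=(0.9799,0.1995)
member 8 (4-5): L=6.0730, (cx,cy)=(0.2019,0.9794)
member 9 (4-6): L=2.4600, (cx,cy)=(1.0000,0.0000)
member 10 (5-6): L=6.0747, (cx,cy)=(0.2031,-0.9791)
solve A·x = −loads:
  F[0-1] = -112.6927 N (compression)
  F[0-2] = +250.4348 N (tension)
  F[1-2] = +120.0376 N (tension)
  F[1-3] = -49.0313 N (compression)
  F[2-3] = -121.5884 N (compression)
  F[2-4] = +306.3598 N (tension)
  F[3-4] = -494.7242 N (compression)
  F[3-5] = -194.8127 N (compression)
  F[4-5] = +491.1747 N (tension)
  F[4-6] = +91.7416 N (tension)
  F[5-6] = -451.6196 N (compression)
  Rx@0 = -226.5700 N
  Ry@0 = +110.1367 N
  Ry@6 = +442.2033 N

-194.813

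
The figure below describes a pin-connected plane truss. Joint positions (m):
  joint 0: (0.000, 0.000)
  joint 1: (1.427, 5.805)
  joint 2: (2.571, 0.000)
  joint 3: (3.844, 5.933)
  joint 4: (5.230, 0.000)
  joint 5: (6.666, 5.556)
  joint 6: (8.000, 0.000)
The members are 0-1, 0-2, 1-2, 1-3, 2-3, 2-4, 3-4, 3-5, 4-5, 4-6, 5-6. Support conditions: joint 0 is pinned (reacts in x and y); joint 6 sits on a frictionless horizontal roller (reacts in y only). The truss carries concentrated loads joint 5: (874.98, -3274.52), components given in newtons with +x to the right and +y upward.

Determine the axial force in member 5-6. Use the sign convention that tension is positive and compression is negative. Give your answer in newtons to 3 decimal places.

-3430.982

N=7 nodes, M=11 members, R=3 reactions → 2N=14, M+R=14
member 0 (0-1): L=5.9778, (cx,cy)=(0.2387,0.9711)
member 1 (0-2): L=2.5710, (cx,cy)=(1.0000,0.0000)
member 2 (1-2): L=5.9167, (cx,cy)=(0.1934,-0.9811)
member 3 (1-3): L=2.4204, (cx,cy)=(0.9986,0.0529)
member 4 (2-3): L=6.0680, (cx,cy)=(0.2098,0.9777)
member 5 (2-4): L=2.6590, (cx,cy)=(1.0000,0.0000)
member 6 (3-4): L=6.0927, (cx,cy)=(0.2275,-0.9738)
member 7 (3-5): L=2.8471, (cx,cy)=(0.9912,-0.1324)
member 8 (4-5): L=5.7386, (cx,cy)=(0.2502,0.9682)
member 9 (4-6): L=2.7700, (cx,cy)=(1.0000,0.0000)
member 10 (5-6): L=5.7139, (cx,cy)=(0.2335,-0.9724)
solve A·x = −loads:
  F[0-1] = +63.4827 N (tension)
  F[0-2] = +859.8257 N (tension)
  F[1-2] = -61.3746 N (compression)
  F[1-3] = +27.0591 N (tension)
  F[2-3] = +61.5869 N (tension)
  F[2-4] = +835.0386 N (tension)
  F[3-4] = -71.0027 N (compression)
  F[3-5] = +56.5917 N (tension)
  F[4-5] = +71.4131 N (tension)
  F[4-6] = +801.0164 N (tension)
  F[5-6] = -3430.9824 N (compression)
  Rx@0 = -874.9800 N
  Ry@0 = -61.6474 N
  Ry@6 = +3336.1674 N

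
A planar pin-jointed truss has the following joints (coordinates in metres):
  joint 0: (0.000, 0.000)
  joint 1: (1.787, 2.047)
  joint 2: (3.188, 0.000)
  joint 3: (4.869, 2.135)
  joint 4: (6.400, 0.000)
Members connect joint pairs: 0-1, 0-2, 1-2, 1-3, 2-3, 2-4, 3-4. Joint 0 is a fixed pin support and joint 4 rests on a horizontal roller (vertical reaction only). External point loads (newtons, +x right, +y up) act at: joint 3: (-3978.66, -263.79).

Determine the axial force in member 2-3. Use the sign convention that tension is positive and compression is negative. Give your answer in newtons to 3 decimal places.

N=5 nodes, M=7 members, R=3 reactions → 2N=10, M+R=10
member 0 (0-1): L=2.7173, (cx,cy)=(0.6576,0.7533)
member 1 (0-2): L=3.1880, (cx,cy)=(1.0000,0.0000)
member 2 (1-2): L=2.4805, (cx,cy)=(0.5648,-0.8252)
member 3 (1-3): L=3.0833, (cx,cy)=(0.9996,0.0285)
member 4 (2-3): L=2.7173, (cx,cy)=(0.6186,0.7857)
member 5 (2-4): L=3.2120, (cx,cy)=(1.0000,0.0000)
member 6 (3-4): L=2.6272, (cx,cy)=(0.5827,-0.8127)
solve A·x = −loads:
  F[0-1] = -1845.6219 N (compression)
  F[0-2] = -2764.8971 N (compression)
  F[1-2] = +1611.3335 N (tension)
  F[1-3] = -2124.7089 N (compression)
  F[2-3] = -1692.4156 N (compression)
  F[2-4] = -807.8586 N (compression)
  F[3-4] = +1386.2881 N (tension)
  Rx@0 = +3978.6600 N
  Ry@0 = +1390.3596 N
  Ry@4 = -1126.5696 N

-1692.416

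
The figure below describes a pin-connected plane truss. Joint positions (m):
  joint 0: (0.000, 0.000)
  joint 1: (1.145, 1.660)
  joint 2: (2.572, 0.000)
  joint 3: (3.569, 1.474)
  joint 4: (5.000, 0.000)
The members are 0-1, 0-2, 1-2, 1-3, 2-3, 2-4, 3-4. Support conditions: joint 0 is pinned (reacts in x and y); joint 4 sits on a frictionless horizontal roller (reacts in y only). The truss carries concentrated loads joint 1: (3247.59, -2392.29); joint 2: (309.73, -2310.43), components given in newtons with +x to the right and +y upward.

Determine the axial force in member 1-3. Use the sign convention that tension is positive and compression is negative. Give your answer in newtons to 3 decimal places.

-4420.336

N=5 nodes, M=7 members, R=3 reactions → 2N=10, M+R=10
member 0 (0-1): L=2.0166, (cx,cy)=(0.5678,0.8232)
member 1 (0-2): L=2.5720, (cx,cy)=(1.0000,0.0000)
member 2 (1-2): L=2.1890, (cx,cy)=(0.6519,-0.7583)
member 3 (1-3): L=2.4311, (cx,cy)=(0.9971,-0.0765)
member 4 (2-3): L=1.7795, (cx,cy)=(0.5603,0.8283)
member 5 (2-4): L=2.4280, (cx,cy)=(1.0000,0.0000)
member 6 (3-4): L=2.0544, (cx,cy)=(0.6966,-0.7175)
solve A·x = −loads:
  F[0-1] = -2293.8081 N (compression)
  F[0-2] = +4859.7234 N (tension)
  F[1-2] = -218.7722 N (compression)
  F[1-3] = -4420.3359 N (compression)
  F[2-3] = +2989.6020 N (tension)
  F[2-4] = +2732.4134 N (tension)
  F[3-4] = -3922.7035 N (compression)
  Rx@0 = -3557.3200 N
  Ry@0 = +1888.2005 N
  Ry@4 = +2814.5195 N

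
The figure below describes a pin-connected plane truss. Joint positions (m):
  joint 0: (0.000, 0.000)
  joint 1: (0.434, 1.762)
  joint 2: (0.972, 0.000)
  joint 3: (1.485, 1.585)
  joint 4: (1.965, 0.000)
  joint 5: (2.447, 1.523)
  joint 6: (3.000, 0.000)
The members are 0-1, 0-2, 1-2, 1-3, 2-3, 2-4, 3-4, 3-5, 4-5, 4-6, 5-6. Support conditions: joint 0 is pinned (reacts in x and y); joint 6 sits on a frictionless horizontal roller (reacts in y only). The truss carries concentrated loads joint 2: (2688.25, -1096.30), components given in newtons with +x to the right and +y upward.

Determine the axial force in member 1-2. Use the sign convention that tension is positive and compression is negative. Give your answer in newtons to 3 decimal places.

850.766

N=7 nodes, M=11 members, R=3 reactions → 2N=14, M+R=14
member 0 (0-1): L=1.8147, (cx,cy)=(0.2392,0.9710)
member 1 (0-2): L=0.9720, (cx,cy)=(1.0000,0.0000)
member 2 (1-2): L=1.8423, (cx,cy)=(0.2920,-0.9564)
member 3 (1-3): L=1.0658, (cx,cy)=(0.9861,-0.1661)
member 4 (2-3): L=1.6660, (cx,cy)=(0.3079,0.9514)
member 5 (2-4): L=0.9930, (cx,cy)=(1.0000,0.0000)
member 6 (3-4): L=1.6561, (cx,cy)=(0.2898,-0.9571)
member 7 (3-5): L=0.9640, (cx,cy)=(0.9979,-0.0643)
member 8 (4-5): L=1.5975, (cx,cy)=(0.3017,0.9534)
member 9 (4-6): L=1.0350, (cx,cy)=(1.0000,0.0000)
member 10 (5-6): L=1.6203, (cx,cy)=(0.3413,-0.9400)
solve A·x = −loads:
  F[0-1] = -763.2487 N (compression)
  F[0-2] = +2870.7908 N (tension)
  F[1-2] = +850.7661 N (tension)
  F[1-3] = -437.0553 N (compression)
  F[2-3] = +297.0527 N (tension)
  F[2-4] = +339.5141 N (tension)
  F[3-4] = -355.2020 N (compression)
  F[3-5] = -237.0532 N (compression)
  F[4-5] = +356.5737 N (tension)
  F[4-6] = +128.9733 N (tension)
  F[5-6] = -377.8915 N (compression)
  Rx@0 = -2688.2500 N
  Ry@0 = +741.0988 N
  Ry@6 = +355.2012 N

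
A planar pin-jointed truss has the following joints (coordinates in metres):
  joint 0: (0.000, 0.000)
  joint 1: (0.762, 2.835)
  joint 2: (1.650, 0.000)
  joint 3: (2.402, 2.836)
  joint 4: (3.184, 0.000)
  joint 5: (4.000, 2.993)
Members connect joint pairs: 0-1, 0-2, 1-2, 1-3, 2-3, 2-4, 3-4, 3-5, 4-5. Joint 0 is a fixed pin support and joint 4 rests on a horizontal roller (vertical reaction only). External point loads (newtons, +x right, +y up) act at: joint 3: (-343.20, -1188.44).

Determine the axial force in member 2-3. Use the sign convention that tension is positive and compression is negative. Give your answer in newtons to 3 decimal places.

N=6 nodes, M=9 members, R=3 reactions → 2N=12, M+R=12
member 0 (0-1): L=2.9356, (cx,cy)=(0.2596,0.9657)
member 1 (0-2): L=1.6500, (cx,cy)=(1.0000,0.0000)
member 2 (1-2): L=2.9708, (cx,cy)=(0.2989,-0.9543)
member 3 (1-3): L=1.6400, (cx,cy)=(1.0000,0.0006)
member 4 (2-3): L=2.9340, (cx,cy)=(0.2563,0.9666)
member 5 (2-4): L=1.5340, (cx,cy)=(1.0000,0.0000)
member 6 (3-4): L=2.9418, (cx,cy)=(0.2658,-0.9640)
member 7 (3-5): L=1.6057, (cx,cy)=(0.9952,0.0978)
member 8 (4-5): L=3.1022, (cx,cy)=(0.2630,0.9648)
solve A·x = −loads:
  F[0-1] = -618.7832 N (compression)
  F[0-2] = -182.5823 N (compression)
  F[1-2] = +625.9804 N (tension)
  F[1-3] = -347.7280 N (compression)
  F[2-3] = -618.0057 N (compression)
  F[2-4] = +162.9257 N (tension)
  F[3-4] = -612.9172 N (compression)
  F[3-5] = +0.0000 N (tension)
  F[4-5] = +0.0000 N (tension)
  Rx@0 = +343.2000 N
  Ry@0 = +597.5739 N
  Ry@4 = +590.8661 N

-618.006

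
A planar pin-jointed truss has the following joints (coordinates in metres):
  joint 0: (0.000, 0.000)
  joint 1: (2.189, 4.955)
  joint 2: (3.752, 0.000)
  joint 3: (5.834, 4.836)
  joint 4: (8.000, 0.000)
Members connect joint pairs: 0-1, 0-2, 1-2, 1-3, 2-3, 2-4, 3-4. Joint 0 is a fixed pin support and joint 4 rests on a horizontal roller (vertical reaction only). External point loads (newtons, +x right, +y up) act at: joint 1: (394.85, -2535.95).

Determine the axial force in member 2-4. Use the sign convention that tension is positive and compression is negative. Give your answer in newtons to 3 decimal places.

N=5 nodes, M=7 members, R=3 reactions → 2N=10, M+R=10
member 0 (0-1): L=5.4170, (cx,cy)=(0.4041,0.9147)
member 1 (0-2): L=3.7520, (cx,cy)=(1.0000,0.0000)
member 2 (1-2): L=5.1957, (cx,cy)=(0.3008,-0.9537)
member 3 (1-3): L=3.6469, (cx,cy)=(0.9995,-0.0326)
member 4 (2-3): L=5.2651, (cx,cy)=(0.3954,0.9185)
member 5 (2-4): L=4.2480, (cx,cy)=(1.0000,0.0000)
member 6 (3-4): L=5.2989, (cx,cy)=(0.4088,-0.9126)
solve A·x = −loads:
  F[0-1] = -1746.4349 N (compression)
  F[0-2] = +1100.5829 N (tension)
  F[1-2] = -956.2126 N (compression)
  F[1-3] = -813.3611 N (compression)
  F[2-3] = +992.8406 N (tension)
  F[2-4] = +420.3274 N (tension)
  F[3-4] = -1028.2905 N (compression)
  Rx@0 = -394.8500 N
  Ry@0 = +1597.4905 N
  Ry@4 = +938.4595 N

420.327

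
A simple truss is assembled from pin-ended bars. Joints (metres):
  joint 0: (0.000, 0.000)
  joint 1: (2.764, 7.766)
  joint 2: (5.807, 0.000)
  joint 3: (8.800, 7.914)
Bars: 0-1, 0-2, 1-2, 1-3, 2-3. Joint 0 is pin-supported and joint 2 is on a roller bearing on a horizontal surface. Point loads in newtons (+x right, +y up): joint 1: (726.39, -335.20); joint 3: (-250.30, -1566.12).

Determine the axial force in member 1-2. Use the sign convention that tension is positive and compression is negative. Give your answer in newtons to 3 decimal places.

-1706.202

N=4 nodes, M=5 members, R=3 reactions → 2N=8, M+R=8
member 0 (0-1): L=8.2432, (cx,cy)=(0.3353,0.9421)
member 1 (0-2): L=5.8070, (cx,cy)=(1.0000,0.0000)
member 2 (1-2): L=8.3409, (cx,cy)=(0.3648,-0.9311)
member 3 (1-3): L=6.0378, (cx,cy)=(0.9997,0.0245)
member 4 (2-3): L=8.4611, (cx,cy)=(0.3537,0.9353)
solve A·x = −loads:
  F[0-1] = +1339.4050 N (tension)
  F[0-2] = +26.9789 N (tension)
  F[1-2] = -1706.2023 N (compression)
  F[1-3] = +345.2965 N (tension)
  F[2-3] = -1683.4270 N (compression)
  Rx@0 = -476.0900 N
  Ry@0 = -1261.8657 N
  Ry@2 = +3163.1857 N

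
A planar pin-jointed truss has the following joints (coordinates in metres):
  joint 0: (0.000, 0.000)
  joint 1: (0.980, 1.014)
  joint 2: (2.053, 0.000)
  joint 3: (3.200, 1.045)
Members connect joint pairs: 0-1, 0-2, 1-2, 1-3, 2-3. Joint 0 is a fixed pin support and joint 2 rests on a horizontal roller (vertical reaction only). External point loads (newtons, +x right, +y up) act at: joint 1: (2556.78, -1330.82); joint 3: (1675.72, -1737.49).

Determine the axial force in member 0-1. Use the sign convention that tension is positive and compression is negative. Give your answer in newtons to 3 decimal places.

N=4 nodes, M=5 members, R=3 reactions → 2N=8, M+R=8
member 0 (0-1): L=1.4102, (cx,cy)=(0.6949,0.7191)
member 1 (0-2): L=2.0530, (cx,cy)=(1.0000,0.0000)
member 2 (1-2): L=1.4763, (cx,cy)=(0.7268,-0.6868)
member 3 (1-3): L=2.2202, (cx,cy)=(0.9999,0.0140)
member 4 (2-3): L=1.5517, (cx,cy)=(0.7392,0.6735)
solve A·x = −loads:
  F[0-1] = +3325.1174 N (tension)
  F[0-2] = +1921.7137 N (tension)
  F[1-2] = -5344.7022 N (compression)
  F[1-3] = +3638.9253 N (tension)
  F[2-3] = -2655.3333 N (compression)
  Rx@0 = -4232.5000 N
  Ry@0 = -2390.9564 N
  Ry@2 = +5459.2664 N

3325.117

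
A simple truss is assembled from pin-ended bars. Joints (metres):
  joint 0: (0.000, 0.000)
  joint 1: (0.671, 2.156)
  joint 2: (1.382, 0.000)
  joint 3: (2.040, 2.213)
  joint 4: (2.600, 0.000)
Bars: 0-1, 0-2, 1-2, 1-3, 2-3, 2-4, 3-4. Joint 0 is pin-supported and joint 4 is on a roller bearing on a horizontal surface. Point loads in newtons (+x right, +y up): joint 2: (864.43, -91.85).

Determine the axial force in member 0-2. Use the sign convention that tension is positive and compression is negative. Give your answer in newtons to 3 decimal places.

N=5 nodes, M=7 members, R=3 reactions → 2N=10, M+R=10
member 0 (0-1): L=2.2580, (cx,cy)=(0.2972,0.9548)
member 1 (0-2): L=1.3820, (cx,cy)=(1.0000,0.0000)
member 2 (1-2): L=2.2702, (cx,cy)=(0.3132,-0.9497)
member 3 (1-3): L=1.3702, (cx,cy)=(0.9991,0.0416)
member 4 (2-3): L=2.3088, (cx,cy)=(0.2850,0.9585)
member 5 (2-4): L=1.2180, (cx,cy)=(1.0000,0.0000)
member 6 (3-4): L=2.2828, (cx,cy)=(0.2453,-0.9694)
solve A·x = −loads:
  F[0-1] = -45.0639 N (compression)
  F[0-2] = +877.8214 N (tension)
  F[1-2] = +44.1147 N (tension)
  F[1-3] = -27.2311 N (compression)
  F[2-3] = +52.1160 N (tension)
  F[2-4] = +12.3544 N (tension)
  F[3-4] = -50.3607 N (compression)
  Rx@0 = -864.4300 N
  Ry@0 = +43.0282 N
  Ry@4 = +48.8218 N

877.821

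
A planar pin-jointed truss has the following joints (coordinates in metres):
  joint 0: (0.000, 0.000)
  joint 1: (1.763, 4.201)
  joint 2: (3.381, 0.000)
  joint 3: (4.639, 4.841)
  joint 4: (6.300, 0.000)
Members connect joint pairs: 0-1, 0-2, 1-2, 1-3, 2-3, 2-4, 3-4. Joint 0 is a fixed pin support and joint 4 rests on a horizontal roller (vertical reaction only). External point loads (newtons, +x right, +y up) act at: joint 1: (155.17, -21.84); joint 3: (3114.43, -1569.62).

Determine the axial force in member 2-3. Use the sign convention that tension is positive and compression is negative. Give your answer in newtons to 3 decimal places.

N=5 nodes, M=7 members, R=3 reactions → 2N=10, M+R=10
member 0 (0-1): L=4.5559, (cx,cy)=(0.3870,0.9221)
member 1 (0-2): L=3.3810, (cx,cy)=(1.0000,0.0000)
member 2 (1-2): L=4.5018, (cx,cy)=(0.3594,-0.9332)
member 3 (1-3): L=2.9463, (cx,cy)=(0.9761,0.2172)
member 4 (2-3): L=5.0018, (cx,cy)=(0.2515,0.9679)
member 5 (2-4): L=2.9190, (cx,cy)=(1.0000,0.0000)
member 6 (3-4): L=5.1180, (cx,cy)=(0.3245,-0.9459)
solve A·x = −loads:
  F[0-1] = +2241.7243 N (tension)
  F[0-2] = +2402.1255 N (tension)
  F[1-2] = -1905.3355 N (compression)
  F[1-3] = +1431.2769 N (tension)
  F[2-3] = +1837.0734 N (tension)
  F[2-4] = +1255.2847 N (tension)
  F[3-4] = -3867.8996 N (compression)
  Rx@0 = -3269.6000 N
  Ry@0 = -2067.0790 N
  Ry@4 = +3658.5390 N

1837.073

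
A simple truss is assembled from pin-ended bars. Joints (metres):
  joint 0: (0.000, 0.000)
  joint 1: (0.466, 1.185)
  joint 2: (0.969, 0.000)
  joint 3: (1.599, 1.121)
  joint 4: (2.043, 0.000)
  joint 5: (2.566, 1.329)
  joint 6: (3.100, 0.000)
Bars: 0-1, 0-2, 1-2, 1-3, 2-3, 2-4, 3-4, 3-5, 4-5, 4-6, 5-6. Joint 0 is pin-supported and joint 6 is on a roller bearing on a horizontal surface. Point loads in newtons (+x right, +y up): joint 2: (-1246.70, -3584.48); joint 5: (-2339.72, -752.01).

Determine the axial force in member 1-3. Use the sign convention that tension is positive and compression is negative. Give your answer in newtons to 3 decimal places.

N=7 nodes, M=11 members, R=3 reactions → 2N=14, M+R=14
member 0 (0-1): L=1.2733, (cx,cy)=(0.3660,0.9306)
member 1 (0-2): L=0.9690, (cx,cy)=(1.0000,0.0000)
member 2 (1-2): L=1.2873, (cx,cy)=(0.3907,-0.9205)
member 3 (1-3): L=1.1348, (cx,cy)=(0.9984,-0.0564)
member 4 (2-3): L=1.2859, (cx,cy)=(0.4899,0.8718)
member 5 (2-4): L=1.0740, (cx,cy)=(1.0000,0.0000)
member 6 (3-4): L=1.2057, (cx,cy)=(0.3682,-0.9297)
member 7 (3-5): L=0.9891, (cx,cy)=(0.9776,0.2103)
member 8 (4-5): L=1.4282, (cx,cy)=(0.3662,0.9305)
member 9 (4-6): L=1.0570, (cx,cy)=(1.0000,0.0000)
member 10 (5-6): L=1.4323, (cx,cy)=(0.3728,-0.9279)
solve A·x = −loads:
  F[0-1] = -3864.7492 N (compression)
  F[0-2] = -2172.0446 N (compression)
  F[1-2] = +4092.1580 N (tension)
  F[1-3] = -3018.1053 N (compression)
  F[2-3] = -209.2019 N (compression)
  F[2-4] = +776.0758 N (tension)
  F[3-4] = -652.2114 N (compression)
  F[3-5] = -2941.3952 N (compression)
  F[4-5] = +651.6444 N (tension)
  F[4-6] = +297.2755 N (tension)
  F[5-6] = -797.3386 N (compression)
  Rx@0 = +3586.4200 N
  Ry@0 = +3596.6413 N
  Ry@6 = +739.8487 N

-3018.105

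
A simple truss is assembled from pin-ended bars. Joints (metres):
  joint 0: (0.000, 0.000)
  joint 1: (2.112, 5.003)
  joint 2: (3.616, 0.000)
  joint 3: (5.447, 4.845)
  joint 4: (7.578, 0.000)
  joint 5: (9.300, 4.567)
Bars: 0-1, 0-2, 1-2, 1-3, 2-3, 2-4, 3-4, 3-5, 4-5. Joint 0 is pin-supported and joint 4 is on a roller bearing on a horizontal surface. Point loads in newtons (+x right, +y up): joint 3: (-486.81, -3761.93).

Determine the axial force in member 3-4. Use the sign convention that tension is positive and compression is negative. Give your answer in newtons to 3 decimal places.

N=6 nodes, M=9 members, R=3 reactions → 2N=12, M+R=12
member 0 (0-1): L=5.4305, (cx,cy)=(0.3889,0.9213)
member 1 (0-2): L=3.6160, (cx,cy)=(1.0000,0.0000)
member 2 (1-2): L=5.2242, (cx,cy)=(0.2879,-0.9577)
member 3 (1-3): L=3.3387, (cx,cy)=(0.9989,-0.0473)
member 4 (2-3): L=5.1794, (cx,cy)=(0.3535,0.9354)
member 5 (2-4): L=3.9620, (cx,cy)=(1.0000,0.0000)
member 6 (3-4): L=5.2929, (cx,cy)=(0.4026,-0.9154)
member 7 (3-5): L=3.8630, (cx,cy)=(0.9974,-0.0720)
member 8 (4-5): L=4.8809, (cx,cy)=(0.3528,0.9357)
solve A·x = −loads:
  F[0-1] = -1486.1261 N (compression)
  F[0-2] = +91.1637 N (tension)
  F[1-2] = +1479.3193 N (tension)
  F[1-3] = -1004.9842 N (compression)
  F[2-3] = -1514.4798 N (compression)
  F[2-4] = +1052.4369 N (tension)
  F[3-4] = -2614.0228 N (compression)
  F[3-5] = +0.0000 N (tension)
  F[4-5] = -0.0000 N (compression)
  Rx@0 = +486.8100 N
  Ry@0 = +1369.1300 N
  Ry@4 = +2392.8000 N

-2614.023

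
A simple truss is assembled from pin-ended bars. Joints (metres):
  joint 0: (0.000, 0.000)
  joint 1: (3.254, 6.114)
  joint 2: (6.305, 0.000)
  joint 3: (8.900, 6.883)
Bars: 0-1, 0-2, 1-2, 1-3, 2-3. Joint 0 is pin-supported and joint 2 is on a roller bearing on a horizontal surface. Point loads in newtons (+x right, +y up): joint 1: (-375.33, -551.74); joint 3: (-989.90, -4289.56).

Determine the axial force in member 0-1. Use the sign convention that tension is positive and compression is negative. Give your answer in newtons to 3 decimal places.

61.051

N=4 nodes, M=5 members, R=3 reactions → 2N=8, M+R=8
member 0 (0-1): L=6.9260, (cx,cy)=(0.4698,0.8828)
member 1 (0-2): L=6.3050, (cx,cy)=(1.0000,0.0000)
member 2 (1-2): L=6.8330, (cx,cy)=(0.4465,-0.8948)
member 3 (1-3): L=5.6981, (cx,cy)=(0.9909,0.1350)
member 4 (2-3): L=7.3559, (cx,cy)=(0.3528,0.9357)
solve A·x = −loads:
  F[0-1] = +61.0514 N (tension)
  F[0-2] = -1393.9134 N (compression)
  F[1-2] = -576.1924 N (compression)
  F[1-3] = +667.3953 N (tension)
  F[2-3] = -4680.5535 N (compression)
  Rx@0 = +1365.2300 N
  Ry@0 = -53.8938 N
  Ry@2 = +4895.1938 N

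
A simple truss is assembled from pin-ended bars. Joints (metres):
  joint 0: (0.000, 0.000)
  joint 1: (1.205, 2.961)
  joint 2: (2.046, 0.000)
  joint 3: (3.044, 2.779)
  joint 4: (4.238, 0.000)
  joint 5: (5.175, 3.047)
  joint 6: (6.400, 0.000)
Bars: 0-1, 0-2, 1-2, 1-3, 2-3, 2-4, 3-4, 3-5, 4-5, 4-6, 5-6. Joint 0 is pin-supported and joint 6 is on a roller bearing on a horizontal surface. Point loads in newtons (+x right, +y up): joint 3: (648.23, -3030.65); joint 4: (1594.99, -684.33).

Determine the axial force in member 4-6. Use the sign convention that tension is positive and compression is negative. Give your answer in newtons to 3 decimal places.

N=7 nodes, M=11 members, R=3 reactions → 2N=14, M+R=14
member 0 (0-1): L=3.1968, (cx,cy)=(0.3769,0.9262)
member 1 (0-2): L=2.0460, (cx,cy)=(1.0000,0.0000)
member 2 (1-2): L=3.0781, (cx,cy)=(0.2732,-0.9620)
member 3 (1-3): L=1.8480, (cx,cy)=(0.9951,-0.0985)
member 4 (2-3): L=2.9528, (cx,cy)=(0.3380,0.9412)
member 5 (2-4): L=2.1920, (cx,cy)=(1.0000,0.0000)
member 6 (3-4): L=3.0246, (cx,cy)=(0.3948,-0.9188)
member 7 (3-5): L=2.1478, (cx,cy)=(0.9922,0.1248)
member 8 (4-5): L=3.1878, (cx,cy)=(0.2939,0.9558)
member 9 (4-6): L=2.1620, (cx,cy)=(1.0000,0.0000)
member 10 (5-6): L=3.2840, (cx,cy)=(0.3730,-0.9278)
solve A·x = −loads:
  F[0-1] = -1661.4506 N (compression)
  F[0-2] = +2869.4858 N (tension)
  F[1-2] = +1712.3300 N (tension)
  F[1-3] = -1099.4519 N (compression)
  F[2-3] = -1750.1760 N (compression)
  F[2-4] = +3928.8651 N (tension)
  F[3-4] = -1843.4613 N (compression)
  F[3-5] = -1618.8075 N (compression)
  F[4-5] = +2487.9783 N (tension)
  F[4-6] = +874.8604 N (tension)
  F[5-6] = -2345.3594 N (compression)
  Rx@0 = -2243.2200 N
  Ry@0 = +1538.8987 N
  Ry@6 = +2176.0813 N

874.860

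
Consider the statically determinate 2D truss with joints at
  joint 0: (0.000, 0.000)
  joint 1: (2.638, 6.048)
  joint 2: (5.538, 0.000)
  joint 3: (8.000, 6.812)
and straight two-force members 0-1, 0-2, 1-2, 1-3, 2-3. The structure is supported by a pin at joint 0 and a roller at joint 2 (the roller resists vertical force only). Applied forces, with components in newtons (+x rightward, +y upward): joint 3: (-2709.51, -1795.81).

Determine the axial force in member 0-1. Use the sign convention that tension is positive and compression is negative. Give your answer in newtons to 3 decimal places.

N=4 nodes, M=5 members, R=3 reactions → 2N=8, M+R=8
member 0 (0-1): L=6.5983, (cx,cy)=(0.3998,0.9166)
member 1 (0-2): L=5.5380, (cx,cy)=(1.0000,0.0000)
member 2 (1-2): L=6.7073, (cx,cy)=(0.4324,-0.9017)
member 3 (1-3): L=5.4162, (cx,cy)=(0.9900,0.1411)
member 4 (2-3): L=7.2433, (cx,cy)=(0.3399,0.9405)
solve A·x = −loads:
  F[0-1] = -2765.0720 N (compression)
  F[0-2] = -1604.0316 N (compression)
  F[1-2] = +2467.5034 N (tension)
  F[1-3] = -2194.2750 N (compression)
  F[2-3] = -1580.3815 N (compression)
  Rx@0 = +2709.5100 N
  Ry@0 = +2534.4705 N
  Ry@2 = -738.6605 N

-2765.072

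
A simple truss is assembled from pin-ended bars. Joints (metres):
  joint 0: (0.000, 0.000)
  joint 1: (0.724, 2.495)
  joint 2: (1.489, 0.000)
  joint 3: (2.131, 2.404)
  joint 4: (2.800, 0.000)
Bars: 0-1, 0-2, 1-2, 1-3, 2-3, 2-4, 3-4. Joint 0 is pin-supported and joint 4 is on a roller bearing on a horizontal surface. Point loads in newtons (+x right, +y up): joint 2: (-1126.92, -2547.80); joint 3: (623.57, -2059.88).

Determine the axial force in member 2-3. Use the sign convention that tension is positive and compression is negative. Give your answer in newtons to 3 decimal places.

N=5 nodes, M=7 members, R=3 reactions → 2N=10, M+R=10
member 0 (0-1): L=2.5979, (cx,cy)=(0.2787,0.9604)
member 1 (0-2): L=1.4890, (cx,cy)=(1.0000,0.0000)
member 2 (1-2): L=2.6096, (cx,cy)=(0.2931,-0.9561)
member 3 (1-3): L=1.4099, (cx,cy)=(0.9979,-0.0645)
member 4 (2-3): L=2.4882, (cx,cy)=(0.2580,0.9661)
member 5 (2-4): L=1.3110, (cx,cy)=(1.0000,0.0000)
member 6 (3-4): L=2.4954, (cx,cy)=(0.2681,-0.9634)
solve A·x = −loads:
  F[0-1] = -1197.1280 N (compression)
  F[0-2] = -169.7293 N (compression)
  F[1-2] = +1249.8851 N (tension)
  F[1-3] = -701.4787 N (compression)
  F[2-3] = +1400.2340 N (tension)
  F[2-4] = +962.3078 N (tension)
  F[3-4] = -3589.3807 N (compression)
  Rx@0 = +503.3500 N
  Ry@0 = +1149.7012 N
  Ry@4 = +3457.9788 N

1400.234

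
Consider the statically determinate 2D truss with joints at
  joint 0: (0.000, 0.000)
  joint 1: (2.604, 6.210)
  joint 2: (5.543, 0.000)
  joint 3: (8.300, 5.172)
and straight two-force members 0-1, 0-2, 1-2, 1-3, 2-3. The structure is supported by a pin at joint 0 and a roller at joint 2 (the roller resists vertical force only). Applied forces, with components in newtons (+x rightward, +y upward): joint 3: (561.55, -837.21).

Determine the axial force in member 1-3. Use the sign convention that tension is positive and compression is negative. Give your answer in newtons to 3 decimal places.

933.729

N=4 nodes, M=5 members, R=3 reactions → 2N=8, M+R=8
member 0 (0-1): L=6.7339, (cx,cy)=(0.3867,0.9222)
member 1 (0-2): L=5.5430, (cx,cy)=(1.0000,0.0000)
member 2 (1-2): L=6.8704, (cx,cy)=(0.4278,-0.9039)
member 3 (1-3): L=5.7898, (cx,cy)=(0.9838,-0.1793)
member 4 (2-3): L=5.8609, (cx,cy)=(0.4704,0.8825)
solve A·x = −loads:
  F[0-1] = +1019.7083 N (tension)
  F[0-2] = +167.2265 N (tension)
  F[1-2] = -1225.5781 N (compression)
  F[1-3] = +933.7292 N (tension)
  F[2-3] = -759.0332 N (compression)
  Rx@0 = -561.5500 N
  Ry@0 = -940.3797 N
  Ry@2 = +1777.5897 N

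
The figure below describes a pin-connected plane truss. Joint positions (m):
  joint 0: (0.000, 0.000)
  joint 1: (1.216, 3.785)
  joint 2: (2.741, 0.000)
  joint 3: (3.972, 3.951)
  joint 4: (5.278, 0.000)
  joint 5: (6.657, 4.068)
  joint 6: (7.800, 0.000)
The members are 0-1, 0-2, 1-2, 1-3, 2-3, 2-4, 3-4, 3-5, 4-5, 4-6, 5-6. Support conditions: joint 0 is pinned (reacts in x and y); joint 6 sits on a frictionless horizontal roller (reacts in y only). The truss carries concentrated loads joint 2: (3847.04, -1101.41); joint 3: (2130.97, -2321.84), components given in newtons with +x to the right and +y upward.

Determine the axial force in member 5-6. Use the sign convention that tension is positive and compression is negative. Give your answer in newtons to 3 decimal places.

N=7 nodes, M=11 members, R=3 reactions → 2N=14, M+R=14
member 0 (0-1): L=3.9755, (cx,cy)=(0.3059,0.9521)
member 1 (0-2): L=2.7410, (cx,cy)=(1.0000,0.0000)
member 2 (1-2): L=4.0807, (cx,cy)=(0.3737,-0.9275)
member 3 (1-3): L=2.7610, (cx,cy)=(0.9982,0.0601)
member 4 (2-3): L=4.1383, (cx,cy)=(0.2975,0.9547)
member 5 (2-4): L=2.5370, (cx,cy)=(1.0000,0.0000)
member 6 (3-4): L=4.1613, (cx,cy)=(0.3138,-0.9495)
member 7 (3-5): L=2.6875, (cx,cy)=(0.9991,0.0435)
member 8 (4-5): L=4.2954, (cx,cy)=(0.3210,0.9471)
member 9 (4-6): L=2.5220, (cx,cy)=(1.0000,0.0000)
member 10 (5-6): L=4.2255, (cx,cy)=(0.2705,-0.9627)
solve A·x = −loads:
  F[0-1] = -813.4172 N (compression)
  F[0-2] = +6226.8105 N (tension)
  F[1-2] = +799.3724 N (tension)
  F[1-3] = -548.5290 N (compression)
  F[2-3] = +377.0234 N (tension)
  F[2-4] = +2566.3561 N (tension)
  F[3-4] = -2866.2713 N (compression)
  F[3-5] = -1668.3652 N (compression)
  F[4-5] = +2873.5611 N (tension)
  F[4-6] = +744.2474 N (tension)
  F[5-6] = -2751.3883 N (compression)
  Rx@0 = -5978.0100 N
  Ry@0 = +774.4326 N
  Ry@6 = +2648.8174 N

-2751.388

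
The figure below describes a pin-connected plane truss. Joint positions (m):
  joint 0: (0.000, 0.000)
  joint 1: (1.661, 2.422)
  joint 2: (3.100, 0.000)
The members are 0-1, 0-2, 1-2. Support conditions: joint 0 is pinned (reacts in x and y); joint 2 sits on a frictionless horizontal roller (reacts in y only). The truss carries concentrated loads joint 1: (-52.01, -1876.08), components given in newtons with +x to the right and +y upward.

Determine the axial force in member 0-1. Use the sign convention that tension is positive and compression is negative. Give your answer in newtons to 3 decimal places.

-1105.253

N=3 nodes, M=3 members, R=3 reactions → 2N=6, M+R=6
member 0 (0-1): L=2.9368, (cx,cy)=(0.5656,0.8247)
member 1 (0-2): L=3.1000, (cx,cy)=(1.0000,0.0000)
member 2 (1-2): L=2.8172, (cx,cy)=(0.5108,-0.8597)
solve A·x = −loads:
  F[0-1] = -1105.2533 N (compression)
  F[0-2] = +573.0933 N (tension)
  F[1-2] = -1121.9858 N (compression)
  Rx@0 = +52.0100 N
  Ry@0 = +911.4991 N
  Ry@2 = +964.5809 N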